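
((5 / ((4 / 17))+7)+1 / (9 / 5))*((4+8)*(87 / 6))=30073 / 6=5012.17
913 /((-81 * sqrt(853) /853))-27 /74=-913 * sqrt(853) /81-27 /74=-329.57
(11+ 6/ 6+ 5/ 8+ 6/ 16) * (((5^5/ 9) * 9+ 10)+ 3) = 40794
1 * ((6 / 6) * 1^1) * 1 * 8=8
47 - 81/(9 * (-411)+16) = 47.02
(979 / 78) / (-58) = -979 / 4524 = -0.22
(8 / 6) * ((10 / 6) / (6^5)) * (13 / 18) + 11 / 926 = 1762199 / 145811664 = 0.01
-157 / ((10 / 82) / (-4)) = 25748 / 5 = 5149.60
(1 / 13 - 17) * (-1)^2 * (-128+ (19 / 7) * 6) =172040 / 91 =1890.55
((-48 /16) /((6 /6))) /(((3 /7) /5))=-35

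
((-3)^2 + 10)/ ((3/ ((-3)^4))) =513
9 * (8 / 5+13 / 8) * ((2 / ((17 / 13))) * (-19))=-286767 / 340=-843.43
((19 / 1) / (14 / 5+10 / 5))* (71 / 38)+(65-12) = 2899 / 48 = 60.40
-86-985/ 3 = -1243/ 3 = -414.33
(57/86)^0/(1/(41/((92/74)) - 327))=-294.02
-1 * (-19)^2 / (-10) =361 / 10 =36.10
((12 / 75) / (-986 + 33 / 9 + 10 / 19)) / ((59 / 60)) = -2736 / 16509085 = -0.00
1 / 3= 0.33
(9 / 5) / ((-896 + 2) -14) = -9 / 4540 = -0.00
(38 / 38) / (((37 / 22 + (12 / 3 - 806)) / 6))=-44 / 5869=-0.01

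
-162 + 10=-152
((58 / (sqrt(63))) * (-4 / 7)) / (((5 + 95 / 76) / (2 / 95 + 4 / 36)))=-104864 * sqrt(7) / 3142125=-0.09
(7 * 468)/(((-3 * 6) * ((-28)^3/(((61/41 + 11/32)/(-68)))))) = -31239/139890688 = -0.00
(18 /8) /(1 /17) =153 /4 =38.25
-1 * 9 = -9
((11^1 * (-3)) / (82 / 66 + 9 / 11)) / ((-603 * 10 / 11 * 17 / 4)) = 1331 / 193630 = 0.01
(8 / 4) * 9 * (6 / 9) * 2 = 24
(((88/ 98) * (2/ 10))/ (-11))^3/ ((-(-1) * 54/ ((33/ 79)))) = -352/ 10456054875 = -0.00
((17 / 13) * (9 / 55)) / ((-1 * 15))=-51 / 3575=-0.01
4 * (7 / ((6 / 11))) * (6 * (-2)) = -616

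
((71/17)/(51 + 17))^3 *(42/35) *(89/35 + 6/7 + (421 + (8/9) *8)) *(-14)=-24324705293/14482541400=-1.68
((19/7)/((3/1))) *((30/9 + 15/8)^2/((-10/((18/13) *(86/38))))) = -134375/17472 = -7.69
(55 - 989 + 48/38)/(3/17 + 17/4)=-1205096/5719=-210.72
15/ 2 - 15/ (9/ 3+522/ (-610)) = 0.50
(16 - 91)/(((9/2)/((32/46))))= -800/69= -11.59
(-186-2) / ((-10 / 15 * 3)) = 94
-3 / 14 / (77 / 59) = -177 / 1078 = -0.16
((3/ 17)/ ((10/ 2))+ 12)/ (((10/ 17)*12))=341/ 200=1.70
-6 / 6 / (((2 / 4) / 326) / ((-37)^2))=-892588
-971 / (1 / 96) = -93216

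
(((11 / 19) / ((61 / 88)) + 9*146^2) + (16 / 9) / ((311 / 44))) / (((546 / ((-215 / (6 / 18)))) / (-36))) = 20585533122920 / 2523143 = 8158686.66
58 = 58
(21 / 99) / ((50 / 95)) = 133 / 330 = 0.40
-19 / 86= -0.22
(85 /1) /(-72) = -85 /72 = -1.18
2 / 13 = 0.15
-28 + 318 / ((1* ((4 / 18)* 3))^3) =4181 / 4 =1045.25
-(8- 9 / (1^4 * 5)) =-31 / 5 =-6.20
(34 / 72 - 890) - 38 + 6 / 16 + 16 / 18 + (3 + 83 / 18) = -66143 / 72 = -918.65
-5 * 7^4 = -12005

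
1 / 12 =0.08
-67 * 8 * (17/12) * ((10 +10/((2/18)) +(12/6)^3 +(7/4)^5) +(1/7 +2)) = -1033247267/10752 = -96098.15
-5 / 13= -0.38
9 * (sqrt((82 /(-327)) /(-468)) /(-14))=-sqrt(348582) /39676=-0.01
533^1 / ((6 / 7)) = 3731 / 6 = 621.83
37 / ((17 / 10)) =370 / 17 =21.76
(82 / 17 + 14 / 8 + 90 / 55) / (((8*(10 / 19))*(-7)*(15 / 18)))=-350037 / 1047200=-0.33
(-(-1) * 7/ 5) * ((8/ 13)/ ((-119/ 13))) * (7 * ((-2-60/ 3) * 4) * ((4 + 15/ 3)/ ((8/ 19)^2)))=250173/ 85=2943.21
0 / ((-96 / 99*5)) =0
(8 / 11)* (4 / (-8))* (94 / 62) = -188 / 341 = -0.55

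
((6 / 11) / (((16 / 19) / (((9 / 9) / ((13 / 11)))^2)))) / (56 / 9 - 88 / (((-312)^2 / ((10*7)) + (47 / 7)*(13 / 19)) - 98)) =147513663 / 1957609472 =0.08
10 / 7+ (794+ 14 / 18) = 50161 / 63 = 796.21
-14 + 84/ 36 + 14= 7/ 3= 2.33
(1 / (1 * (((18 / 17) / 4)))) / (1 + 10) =34 / 99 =0.34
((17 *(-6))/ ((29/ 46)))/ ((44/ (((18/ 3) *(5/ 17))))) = -2070/ 319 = -6.49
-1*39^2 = -1521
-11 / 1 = -11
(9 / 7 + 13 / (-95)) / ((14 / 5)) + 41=38553 / 931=41.41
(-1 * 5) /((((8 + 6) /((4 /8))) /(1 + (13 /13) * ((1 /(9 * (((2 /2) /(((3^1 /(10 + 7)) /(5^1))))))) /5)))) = -319 /1785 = -0.18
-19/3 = -6.33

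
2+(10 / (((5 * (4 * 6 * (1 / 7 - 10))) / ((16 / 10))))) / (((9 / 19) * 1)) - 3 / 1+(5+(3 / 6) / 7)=527231 / 130410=4.04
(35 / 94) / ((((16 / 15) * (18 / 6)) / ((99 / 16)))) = 17325 / 24064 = 0.72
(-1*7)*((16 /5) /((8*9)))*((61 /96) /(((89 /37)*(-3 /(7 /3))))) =110593 /1730160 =0.06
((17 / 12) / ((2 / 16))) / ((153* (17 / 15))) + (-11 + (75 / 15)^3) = 17452 / 153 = 114.07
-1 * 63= -63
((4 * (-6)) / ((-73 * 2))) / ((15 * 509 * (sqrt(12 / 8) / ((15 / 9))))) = 4 * sqrt(6) / 334413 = 0.00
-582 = -582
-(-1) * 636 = 636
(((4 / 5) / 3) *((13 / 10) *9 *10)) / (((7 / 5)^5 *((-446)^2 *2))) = 24375 / 1671590606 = 0.00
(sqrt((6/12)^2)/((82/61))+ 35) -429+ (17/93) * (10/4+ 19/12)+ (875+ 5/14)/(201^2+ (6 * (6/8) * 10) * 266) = -366106721513/931889574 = -392.86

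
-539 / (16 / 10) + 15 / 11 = -29525 / 88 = -335.51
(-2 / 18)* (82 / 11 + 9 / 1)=-1.83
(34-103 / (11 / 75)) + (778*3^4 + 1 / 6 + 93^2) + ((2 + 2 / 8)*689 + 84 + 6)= 9588367 / 132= 72639.14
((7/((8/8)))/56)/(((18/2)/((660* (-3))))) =-27.50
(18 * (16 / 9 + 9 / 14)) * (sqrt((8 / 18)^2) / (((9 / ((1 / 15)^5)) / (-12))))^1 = -976 / 28704375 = -0.00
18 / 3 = 6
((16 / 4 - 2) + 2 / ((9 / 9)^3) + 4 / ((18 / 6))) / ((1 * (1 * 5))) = 16 / 15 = 1.07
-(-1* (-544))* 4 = -2176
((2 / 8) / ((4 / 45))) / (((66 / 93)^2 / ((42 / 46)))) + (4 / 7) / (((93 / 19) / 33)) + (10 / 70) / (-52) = 4496217893 / 502453952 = 8.95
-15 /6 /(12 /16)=-10 /3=-3.33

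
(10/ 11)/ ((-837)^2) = 0.00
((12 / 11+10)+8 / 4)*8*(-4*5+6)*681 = -10983168 / 11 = -998469.82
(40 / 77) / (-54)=-0.01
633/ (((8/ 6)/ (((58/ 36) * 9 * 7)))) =385497/ 8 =48187.12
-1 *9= -9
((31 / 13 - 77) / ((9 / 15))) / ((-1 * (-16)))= -2425 / 312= -7.77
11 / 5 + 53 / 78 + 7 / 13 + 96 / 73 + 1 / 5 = 140443 / 28470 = 4.93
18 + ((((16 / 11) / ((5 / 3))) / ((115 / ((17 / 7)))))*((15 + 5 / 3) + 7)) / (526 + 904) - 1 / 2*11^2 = -2690793813 / 63313250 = -42.50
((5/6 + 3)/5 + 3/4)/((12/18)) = 91/40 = 2.28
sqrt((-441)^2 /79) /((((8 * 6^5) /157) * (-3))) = -7693 * sqrt(79) /1638144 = -0.04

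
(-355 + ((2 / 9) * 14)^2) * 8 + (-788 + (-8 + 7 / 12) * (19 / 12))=-4616755 / 1296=-3562.31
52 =52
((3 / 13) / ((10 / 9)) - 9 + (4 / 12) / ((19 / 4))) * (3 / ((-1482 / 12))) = 64631 / 305045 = 0.21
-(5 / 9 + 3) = -32 / 9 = -3.56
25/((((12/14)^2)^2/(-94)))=-2821175/648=-4353.67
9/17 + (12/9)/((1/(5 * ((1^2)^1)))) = 367/51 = 7.20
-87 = -87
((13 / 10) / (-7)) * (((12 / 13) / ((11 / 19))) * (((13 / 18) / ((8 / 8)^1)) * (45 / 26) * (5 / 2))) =-285 / 308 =-0.93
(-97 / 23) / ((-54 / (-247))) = -19.29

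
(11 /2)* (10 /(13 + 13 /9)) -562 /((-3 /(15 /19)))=74941 /494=151.70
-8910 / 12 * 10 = -7425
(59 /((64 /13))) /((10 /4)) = 767 /160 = 4.79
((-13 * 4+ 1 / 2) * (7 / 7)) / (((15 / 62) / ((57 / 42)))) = -60667 / 210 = -288.89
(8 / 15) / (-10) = -4 / 75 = -0.05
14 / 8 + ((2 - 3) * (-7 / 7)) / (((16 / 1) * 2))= 57 / 32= 1.78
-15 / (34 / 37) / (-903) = 185 / 10234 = 0.02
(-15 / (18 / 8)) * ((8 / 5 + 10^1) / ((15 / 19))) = -4408 / 45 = -97.96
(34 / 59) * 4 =136 / 59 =2.31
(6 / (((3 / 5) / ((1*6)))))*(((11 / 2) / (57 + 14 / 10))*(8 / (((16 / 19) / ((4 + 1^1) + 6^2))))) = 642675 / 292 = 2200.94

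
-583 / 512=-1.14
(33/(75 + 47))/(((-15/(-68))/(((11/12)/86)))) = 2057/157380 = 0.01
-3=-3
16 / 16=1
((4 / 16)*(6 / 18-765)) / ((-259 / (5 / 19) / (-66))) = -1705 / 133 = -12.82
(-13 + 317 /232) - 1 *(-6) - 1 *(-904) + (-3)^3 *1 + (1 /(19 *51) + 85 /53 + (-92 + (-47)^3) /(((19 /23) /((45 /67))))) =-66748557701725 /798293208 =-83614.09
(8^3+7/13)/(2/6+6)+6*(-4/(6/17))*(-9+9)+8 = 21965/247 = 88.93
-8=-8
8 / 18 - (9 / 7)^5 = -464213 / 151263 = -3.07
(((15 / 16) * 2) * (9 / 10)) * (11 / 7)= 297 / 112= 2.65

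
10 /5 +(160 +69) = 231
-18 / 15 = -6 / 5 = -1.20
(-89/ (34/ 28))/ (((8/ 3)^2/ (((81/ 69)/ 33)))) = -50463/ 137632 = -0.37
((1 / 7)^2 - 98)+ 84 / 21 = -4605 / 49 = -93.98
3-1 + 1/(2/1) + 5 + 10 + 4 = 43/2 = 21.50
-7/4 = -1.75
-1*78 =-78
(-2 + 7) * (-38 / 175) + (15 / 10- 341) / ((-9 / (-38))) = -451877 / 315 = -1434.53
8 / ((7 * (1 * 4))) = 2 / 7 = 0.29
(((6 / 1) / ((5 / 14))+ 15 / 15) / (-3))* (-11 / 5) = 979 / 75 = 13.05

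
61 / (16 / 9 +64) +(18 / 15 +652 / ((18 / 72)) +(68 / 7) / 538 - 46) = 14291726051 / 5573680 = 2564.15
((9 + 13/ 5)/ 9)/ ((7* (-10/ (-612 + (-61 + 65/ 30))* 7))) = 667/ 378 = 1.76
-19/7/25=-19/175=-0.11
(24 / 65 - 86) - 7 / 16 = -89511 / 1040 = -86.07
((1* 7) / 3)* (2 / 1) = 14 / 3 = 4.67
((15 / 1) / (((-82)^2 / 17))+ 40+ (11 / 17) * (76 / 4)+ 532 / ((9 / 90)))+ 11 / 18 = 5527533473 / 1028772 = 5372.94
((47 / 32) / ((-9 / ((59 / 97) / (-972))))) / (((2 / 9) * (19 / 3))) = 2773 / 38216448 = 0.00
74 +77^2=6003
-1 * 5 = -5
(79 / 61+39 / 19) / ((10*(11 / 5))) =1940 / 12749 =0.15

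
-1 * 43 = -43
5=5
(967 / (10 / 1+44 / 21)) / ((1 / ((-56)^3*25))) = -44577926400 / 127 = -351007294.49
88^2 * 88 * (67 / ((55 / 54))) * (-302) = -67690985472 / 5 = -13538197094.40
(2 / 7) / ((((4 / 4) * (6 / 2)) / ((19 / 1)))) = 38 / 21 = 1.81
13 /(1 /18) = 234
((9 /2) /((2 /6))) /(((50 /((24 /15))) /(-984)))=-53136 /125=-425.09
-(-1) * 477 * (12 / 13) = 440.31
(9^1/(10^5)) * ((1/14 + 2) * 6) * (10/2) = 783/140000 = 0.01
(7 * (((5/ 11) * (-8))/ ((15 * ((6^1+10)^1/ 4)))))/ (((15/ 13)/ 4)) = -728/ 495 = -1.47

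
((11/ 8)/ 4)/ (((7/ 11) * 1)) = 121/ 224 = 0.54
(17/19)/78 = 17/1482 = 0.01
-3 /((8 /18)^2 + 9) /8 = -243 /5960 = -0.04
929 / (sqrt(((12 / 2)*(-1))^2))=929 / 6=154.83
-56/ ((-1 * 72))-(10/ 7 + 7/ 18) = -131/ 126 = -1.04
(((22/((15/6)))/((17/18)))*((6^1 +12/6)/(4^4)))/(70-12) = 99/19720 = 0.01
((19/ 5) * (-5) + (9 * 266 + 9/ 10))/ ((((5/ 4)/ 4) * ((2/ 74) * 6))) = 3516332/ 75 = 46884.43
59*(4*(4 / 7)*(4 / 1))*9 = 33984 / 7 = 4854.86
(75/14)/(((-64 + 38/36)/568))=-383400/7931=-48.34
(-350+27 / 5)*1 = -344.60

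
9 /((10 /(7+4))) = 99 /10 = 9.90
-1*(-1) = 1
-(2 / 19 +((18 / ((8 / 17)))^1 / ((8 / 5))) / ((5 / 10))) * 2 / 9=-14567 / 1368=-10.65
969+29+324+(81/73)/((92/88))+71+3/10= 23411327/16790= 1394.36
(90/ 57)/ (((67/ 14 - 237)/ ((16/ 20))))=-336/ 61769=-0.01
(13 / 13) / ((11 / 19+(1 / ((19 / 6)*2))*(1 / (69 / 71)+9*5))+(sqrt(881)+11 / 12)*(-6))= -0.01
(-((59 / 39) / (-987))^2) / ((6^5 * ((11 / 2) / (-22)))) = 3481 / 2880446279256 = 0.00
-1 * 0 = 0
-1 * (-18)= 18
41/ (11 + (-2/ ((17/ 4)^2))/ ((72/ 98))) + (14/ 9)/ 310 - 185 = -7133656697/ 39365505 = -181.22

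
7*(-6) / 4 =-21 / 2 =-10.50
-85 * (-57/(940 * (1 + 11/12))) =2907/1081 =2.69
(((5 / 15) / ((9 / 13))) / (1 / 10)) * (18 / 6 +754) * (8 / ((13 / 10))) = 605600 / 27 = 22429.63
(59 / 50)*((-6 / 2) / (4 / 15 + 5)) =-531 / 790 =-0.67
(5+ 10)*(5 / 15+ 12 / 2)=95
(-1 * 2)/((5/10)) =-4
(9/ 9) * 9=9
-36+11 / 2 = -61 / 2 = -30.50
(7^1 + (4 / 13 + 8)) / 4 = 199 / 52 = 3.83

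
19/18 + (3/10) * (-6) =-67/90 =-0.74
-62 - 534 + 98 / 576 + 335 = -260.83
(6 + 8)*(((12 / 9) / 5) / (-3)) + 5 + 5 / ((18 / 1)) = 121 / 30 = 4.03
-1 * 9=-9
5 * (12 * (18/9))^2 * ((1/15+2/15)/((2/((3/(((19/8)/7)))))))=48384/19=2546.53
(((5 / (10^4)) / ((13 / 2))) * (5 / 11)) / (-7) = -1 / 200200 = -0.00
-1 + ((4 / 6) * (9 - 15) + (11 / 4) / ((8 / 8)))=-2.25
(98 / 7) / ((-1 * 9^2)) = -14 / 81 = -0.17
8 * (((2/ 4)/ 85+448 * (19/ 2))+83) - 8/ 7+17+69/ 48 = 330623333/ 9520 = 34729.34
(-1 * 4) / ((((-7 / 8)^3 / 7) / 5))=10240 / 49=208.98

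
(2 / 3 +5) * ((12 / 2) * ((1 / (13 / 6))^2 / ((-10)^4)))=153 / 211250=0.00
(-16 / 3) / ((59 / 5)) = -80 / 177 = -0.45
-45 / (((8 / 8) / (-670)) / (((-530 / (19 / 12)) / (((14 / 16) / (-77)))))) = 16874352000 / 19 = 888123789.47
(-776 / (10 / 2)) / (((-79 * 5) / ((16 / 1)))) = 12416 / 1975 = 6.29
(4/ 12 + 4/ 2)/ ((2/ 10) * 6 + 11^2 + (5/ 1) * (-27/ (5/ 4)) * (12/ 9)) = -35/ 327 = -0.11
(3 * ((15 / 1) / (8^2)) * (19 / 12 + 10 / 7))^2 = 4.48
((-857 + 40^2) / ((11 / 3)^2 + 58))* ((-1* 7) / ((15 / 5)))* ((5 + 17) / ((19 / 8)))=-2746128 / 12217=-224.78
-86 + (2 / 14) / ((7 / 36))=-4178 / 49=-85.27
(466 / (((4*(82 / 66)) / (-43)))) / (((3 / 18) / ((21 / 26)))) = -20829501 / 1066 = -19539.87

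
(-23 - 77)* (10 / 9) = -1000 / 9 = -111.11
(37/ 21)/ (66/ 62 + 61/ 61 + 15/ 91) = 14911/ 18867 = 0.79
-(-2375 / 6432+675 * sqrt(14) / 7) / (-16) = -2375 / 102912+675 * sqrt(14) / 112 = 22.53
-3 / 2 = -1.50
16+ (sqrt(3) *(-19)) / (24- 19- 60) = 19 *sqrt(3) / 55+ 16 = 16.60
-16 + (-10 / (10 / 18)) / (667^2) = -16.00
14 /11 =1.27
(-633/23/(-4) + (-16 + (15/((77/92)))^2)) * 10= 851151845/272734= 3120.81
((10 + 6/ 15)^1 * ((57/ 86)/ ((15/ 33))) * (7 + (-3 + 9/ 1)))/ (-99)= -6422/ 3225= -1.99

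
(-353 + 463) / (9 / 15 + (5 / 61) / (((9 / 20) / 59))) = 301950 / 31147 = 9.69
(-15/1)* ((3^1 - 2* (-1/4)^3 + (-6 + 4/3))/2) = 785/64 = 12.27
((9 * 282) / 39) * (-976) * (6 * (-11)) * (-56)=-3051772416 / 13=-234751724.31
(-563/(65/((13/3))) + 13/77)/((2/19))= -354.96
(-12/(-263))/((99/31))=0.01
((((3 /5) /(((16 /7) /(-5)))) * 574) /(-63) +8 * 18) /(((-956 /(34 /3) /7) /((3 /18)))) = -2.16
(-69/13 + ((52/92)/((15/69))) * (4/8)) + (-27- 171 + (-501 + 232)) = -61231/130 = -471.01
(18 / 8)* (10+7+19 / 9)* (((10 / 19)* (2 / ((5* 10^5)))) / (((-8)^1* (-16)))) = 43 / 60800000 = 0.00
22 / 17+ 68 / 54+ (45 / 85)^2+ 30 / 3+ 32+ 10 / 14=2487874 / 54621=45.55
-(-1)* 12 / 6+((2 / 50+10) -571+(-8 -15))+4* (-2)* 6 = -15749 / 25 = -629.96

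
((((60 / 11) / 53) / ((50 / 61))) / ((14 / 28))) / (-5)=-732 / 14575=-0.05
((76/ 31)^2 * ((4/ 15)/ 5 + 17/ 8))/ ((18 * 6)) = 471827/ 3892050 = 0.12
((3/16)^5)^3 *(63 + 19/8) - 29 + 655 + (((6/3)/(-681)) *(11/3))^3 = 49234457744201819135261847457099/78649293677872671876402118656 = 626.00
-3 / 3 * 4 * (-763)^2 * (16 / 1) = -37258816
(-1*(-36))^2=1296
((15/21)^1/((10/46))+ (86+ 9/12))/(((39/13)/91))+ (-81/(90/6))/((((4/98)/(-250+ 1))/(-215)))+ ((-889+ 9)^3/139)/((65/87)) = -295812976751/21684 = -13641993.02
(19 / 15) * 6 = 7.60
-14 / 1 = -14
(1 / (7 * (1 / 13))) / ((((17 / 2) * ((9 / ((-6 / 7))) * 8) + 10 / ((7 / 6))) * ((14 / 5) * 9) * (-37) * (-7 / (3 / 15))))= -13 / 161146692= -0.00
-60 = -60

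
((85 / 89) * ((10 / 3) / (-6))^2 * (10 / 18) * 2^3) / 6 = 42500 / 194643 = 0.22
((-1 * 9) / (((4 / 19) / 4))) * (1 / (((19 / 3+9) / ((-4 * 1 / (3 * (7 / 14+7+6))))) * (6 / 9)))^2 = -76 / 4761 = -0.02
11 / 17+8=147 / 17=8.65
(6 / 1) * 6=36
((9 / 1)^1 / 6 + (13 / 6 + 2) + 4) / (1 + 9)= 29 / 30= 0.97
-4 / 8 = -1 / 2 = -0.50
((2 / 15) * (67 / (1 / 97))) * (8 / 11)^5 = 425918464 / 2415765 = 176.31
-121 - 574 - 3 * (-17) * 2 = -593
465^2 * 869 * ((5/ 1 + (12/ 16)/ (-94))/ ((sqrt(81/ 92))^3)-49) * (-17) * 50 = 7826015216250-766115426078750 * sqrt(23)/ 3807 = 6860908699075.16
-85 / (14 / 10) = -425 / 7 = -60.71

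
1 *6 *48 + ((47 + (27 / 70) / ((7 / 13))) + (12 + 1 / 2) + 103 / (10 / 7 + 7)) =5210112 / 14455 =360.44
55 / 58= 0.95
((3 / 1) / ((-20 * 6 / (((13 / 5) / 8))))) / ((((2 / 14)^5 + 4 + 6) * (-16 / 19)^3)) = 1498629769 / 1101470105600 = 0.00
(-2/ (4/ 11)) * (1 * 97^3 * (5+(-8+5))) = -10039403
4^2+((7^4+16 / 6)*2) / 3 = 1618.44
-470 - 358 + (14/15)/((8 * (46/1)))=-2285273/2760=-828.00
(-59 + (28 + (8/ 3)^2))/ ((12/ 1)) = -1.99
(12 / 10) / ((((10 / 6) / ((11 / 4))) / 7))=693 / 50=13.86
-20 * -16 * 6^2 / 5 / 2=1152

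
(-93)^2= 8649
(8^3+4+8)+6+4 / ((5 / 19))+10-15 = 2701 / 5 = 540.20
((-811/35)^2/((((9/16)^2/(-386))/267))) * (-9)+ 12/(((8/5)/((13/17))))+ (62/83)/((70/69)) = 16323601960069193/10370850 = 1573988820.60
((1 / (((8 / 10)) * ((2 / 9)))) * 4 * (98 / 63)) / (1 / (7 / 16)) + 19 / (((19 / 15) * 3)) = 325 / 16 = 20.31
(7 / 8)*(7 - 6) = 7 / 8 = 0.88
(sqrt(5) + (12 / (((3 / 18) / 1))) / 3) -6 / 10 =sqrt(5) + 117 / 5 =25.64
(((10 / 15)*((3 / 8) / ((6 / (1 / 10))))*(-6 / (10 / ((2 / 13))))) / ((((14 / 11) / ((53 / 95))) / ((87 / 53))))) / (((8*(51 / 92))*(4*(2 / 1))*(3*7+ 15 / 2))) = -7337 / 26806416000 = -0.00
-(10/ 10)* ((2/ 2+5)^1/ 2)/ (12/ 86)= -43/ 2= -21.50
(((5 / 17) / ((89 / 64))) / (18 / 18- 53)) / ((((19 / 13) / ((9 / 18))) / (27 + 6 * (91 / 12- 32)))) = 4780 / 28747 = 0.17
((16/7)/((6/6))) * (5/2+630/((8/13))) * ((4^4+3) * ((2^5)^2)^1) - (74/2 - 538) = 622121461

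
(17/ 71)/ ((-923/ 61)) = -0.02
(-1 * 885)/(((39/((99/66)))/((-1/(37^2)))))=885/35594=0.02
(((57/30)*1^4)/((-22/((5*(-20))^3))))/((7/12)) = 11400000/77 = 148051.95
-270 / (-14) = 135 / 7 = 19.29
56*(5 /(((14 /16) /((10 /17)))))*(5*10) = 160000 /17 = 9411.76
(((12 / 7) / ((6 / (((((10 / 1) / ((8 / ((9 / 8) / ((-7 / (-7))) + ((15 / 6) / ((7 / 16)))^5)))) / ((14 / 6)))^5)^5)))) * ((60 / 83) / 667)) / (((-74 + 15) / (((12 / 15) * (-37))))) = 192467605200941839560126185160434253424483867041370345442280173547587227360018122063245872114252271793739505746337335590380534613185900322240362101097747291205394221984777094561131116063360219872450904179252670776080400311139473854582649171352386474609375 / 176790718059868860236963348294508346633110905067087153503741131126517885787745753085092616377295548744087744152218059391508857749460459956574466625369460986213214225170432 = 1088674831535918747880206000000000000000000000000000000000000000000000000000000000000.00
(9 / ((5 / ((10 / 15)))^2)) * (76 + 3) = 12.64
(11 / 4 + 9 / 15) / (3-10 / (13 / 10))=-871 / 1220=-0.71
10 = 10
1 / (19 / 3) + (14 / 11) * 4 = 1097 / 209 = 5.25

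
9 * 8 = 72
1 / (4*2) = 1 / 8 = 0.12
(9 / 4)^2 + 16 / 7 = 823 / 112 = 7.35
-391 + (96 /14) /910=-1245311 /3185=-390.99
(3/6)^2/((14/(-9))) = -9/56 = -0.16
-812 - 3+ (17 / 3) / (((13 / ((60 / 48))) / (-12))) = -10680 / 13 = -821.54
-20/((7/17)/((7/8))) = -85/2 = -42.50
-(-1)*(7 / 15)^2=0.22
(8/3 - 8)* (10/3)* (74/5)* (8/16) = -1184/9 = -131.56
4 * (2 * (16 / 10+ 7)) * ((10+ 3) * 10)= 8944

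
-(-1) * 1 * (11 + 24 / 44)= 127 / 11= 11.55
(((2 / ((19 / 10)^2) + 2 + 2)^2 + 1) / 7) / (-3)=-2833057 / 2736741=-1.04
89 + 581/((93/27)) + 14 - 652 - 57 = -437.32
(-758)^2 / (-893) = -574564 / 893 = -643.41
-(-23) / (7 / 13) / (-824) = -299 / 5768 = -0.05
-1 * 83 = -83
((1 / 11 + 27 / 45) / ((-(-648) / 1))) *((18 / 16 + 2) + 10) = 133 / 9504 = 0.01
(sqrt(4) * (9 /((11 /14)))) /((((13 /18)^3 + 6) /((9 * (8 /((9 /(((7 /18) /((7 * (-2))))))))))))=-0.80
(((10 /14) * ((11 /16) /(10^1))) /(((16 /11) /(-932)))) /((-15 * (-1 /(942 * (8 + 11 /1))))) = -84099719 /2240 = -37544.52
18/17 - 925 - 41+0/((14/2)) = -16404/17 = -964.94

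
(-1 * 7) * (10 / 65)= -14 / 13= -1.08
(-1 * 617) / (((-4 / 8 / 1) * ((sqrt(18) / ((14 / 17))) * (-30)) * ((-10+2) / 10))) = 4319 * sqrt(2) / 612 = 9.98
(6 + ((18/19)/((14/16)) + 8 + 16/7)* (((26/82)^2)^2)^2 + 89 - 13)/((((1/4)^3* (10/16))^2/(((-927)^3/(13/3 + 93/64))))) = -498798123702730162097265297063936/4213844666537879725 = -118371265002643.23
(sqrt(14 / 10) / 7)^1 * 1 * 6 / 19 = 6 * sqrt(35) / 665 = 0.05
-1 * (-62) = 62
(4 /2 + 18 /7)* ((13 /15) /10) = 208 /525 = 0.40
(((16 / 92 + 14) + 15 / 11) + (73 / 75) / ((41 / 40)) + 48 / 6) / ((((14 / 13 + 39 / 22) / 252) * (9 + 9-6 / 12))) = 2377488048 / 19213625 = 123.74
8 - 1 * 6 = 2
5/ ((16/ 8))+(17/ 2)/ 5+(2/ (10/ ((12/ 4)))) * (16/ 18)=71/ 15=4.73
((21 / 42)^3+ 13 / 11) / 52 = 115 / 4576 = 0.03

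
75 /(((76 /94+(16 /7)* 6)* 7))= 3525 /4778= 0.74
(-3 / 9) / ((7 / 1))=-1 / 21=-0.05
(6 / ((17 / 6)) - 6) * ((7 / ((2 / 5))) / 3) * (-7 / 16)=2695 / 272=9.91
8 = 8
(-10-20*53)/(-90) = 107/9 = 11.89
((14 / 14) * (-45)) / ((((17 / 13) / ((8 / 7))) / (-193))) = 903240 / 119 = 7590.25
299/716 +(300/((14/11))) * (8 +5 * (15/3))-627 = 35845769/5012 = 7151.99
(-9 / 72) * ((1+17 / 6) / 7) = -23 / 336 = -0.07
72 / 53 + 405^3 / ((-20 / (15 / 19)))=-10562384403 / 4028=-2622240.42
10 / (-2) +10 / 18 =-40 / 9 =-4.44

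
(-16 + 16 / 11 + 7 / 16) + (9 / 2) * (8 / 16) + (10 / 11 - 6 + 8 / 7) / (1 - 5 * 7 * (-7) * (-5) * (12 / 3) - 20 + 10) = -71710717 / 6047888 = -11.86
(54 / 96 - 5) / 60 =-71 / 960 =-0.07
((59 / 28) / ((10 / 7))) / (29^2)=59 / 33640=0.00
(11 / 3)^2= 121 / 9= 13.44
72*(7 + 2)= 648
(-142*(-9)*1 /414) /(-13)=-71 /299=-0.24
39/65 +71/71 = 8/5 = 1.60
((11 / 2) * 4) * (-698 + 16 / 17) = -260700 / 17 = -15335.29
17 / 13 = 1.31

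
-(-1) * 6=6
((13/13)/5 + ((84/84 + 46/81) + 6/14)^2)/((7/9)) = 5.38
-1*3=-3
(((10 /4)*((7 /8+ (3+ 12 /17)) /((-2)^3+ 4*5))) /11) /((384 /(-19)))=-59185 /13787136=-0.00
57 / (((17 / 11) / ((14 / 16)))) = 4389 / 136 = 32.27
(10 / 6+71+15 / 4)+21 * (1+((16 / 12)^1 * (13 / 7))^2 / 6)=29957 / 252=118.88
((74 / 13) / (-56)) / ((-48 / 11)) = 407 / 17472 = 0.02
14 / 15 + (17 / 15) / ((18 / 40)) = 466 / 135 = 3.45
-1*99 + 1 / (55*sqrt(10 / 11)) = -99 + sqrt(110) / 550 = -98.98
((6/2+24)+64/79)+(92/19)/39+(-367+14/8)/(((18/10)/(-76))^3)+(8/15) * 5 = 130359980757269/4741659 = 27492483.28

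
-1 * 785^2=-616225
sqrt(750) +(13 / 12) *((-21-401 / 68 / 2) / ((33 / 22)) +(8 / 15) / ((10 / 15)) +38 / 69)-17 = -5.45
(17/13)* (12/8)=51/26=1.96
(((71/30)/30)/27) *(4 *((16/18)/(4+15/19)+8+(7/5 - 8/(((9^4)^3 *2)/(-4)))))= 87457852031594347/780670542525544125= 0.11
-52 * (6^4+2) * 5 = -337480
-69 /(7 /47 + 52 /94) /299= -47 /143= -0.33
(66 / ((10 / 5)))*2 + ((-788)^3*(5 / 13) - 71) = -2446519425 / 13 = -188193801.92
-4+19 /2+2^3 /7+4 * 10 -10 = 36.64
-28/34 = -14/17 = -0.82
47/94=1/2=0.50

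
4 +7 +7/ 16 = 183/ 16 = 11.44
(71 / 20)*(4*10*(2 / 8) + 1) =39.05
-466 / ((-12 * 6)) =233 / 36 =6.47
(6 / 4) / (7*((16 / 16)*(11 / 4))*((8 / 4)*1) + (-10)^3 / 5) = -3 / 323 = -0.01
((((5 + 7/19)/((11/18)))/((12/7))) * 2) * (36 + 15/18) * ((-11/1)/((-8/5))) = 394485/152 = 2595.30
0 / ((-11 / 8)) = 0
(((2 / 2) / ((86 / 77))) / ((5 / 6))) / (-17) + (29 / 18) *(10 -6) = 209911 / 32895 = 6.38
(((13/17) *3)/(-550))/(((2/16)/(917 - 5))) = -142272/4675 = -30.43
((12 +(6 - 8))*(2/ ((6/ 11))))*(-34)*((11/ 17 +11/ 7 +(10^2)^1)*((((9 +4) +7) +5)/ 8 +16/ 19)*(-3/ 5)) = 40341906/ 133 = 303322.60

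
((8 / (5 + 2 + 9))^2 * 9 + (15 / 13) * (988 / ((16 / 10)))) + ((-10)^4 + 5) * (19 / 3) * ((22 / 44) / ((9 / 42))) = 1782797 / 12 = 148566.42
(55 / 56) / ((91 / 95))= 5225 / 5096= 1.03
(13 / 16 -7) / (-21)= 0.29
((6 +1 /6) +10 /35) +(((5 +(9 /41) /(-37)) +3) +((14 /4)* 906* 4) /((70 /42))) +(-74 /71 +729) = 188927651093 /22618470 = 8352.80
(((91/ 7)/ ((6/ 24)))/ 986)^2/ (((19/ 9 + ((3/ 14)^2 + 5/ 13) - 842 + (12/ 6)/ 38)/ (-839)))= 247117892112/ 88891717780661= 0.00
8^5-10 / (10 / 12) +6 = 32762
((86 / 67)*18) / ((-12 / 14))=-1806 / 67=-26.96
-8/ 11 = -0.73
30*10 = 300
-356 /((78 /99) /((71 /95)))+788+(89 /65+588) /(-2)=384381 /2470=155.62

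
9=9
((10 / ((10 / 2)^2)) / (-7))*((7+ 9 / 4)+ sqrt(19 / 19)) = -0.59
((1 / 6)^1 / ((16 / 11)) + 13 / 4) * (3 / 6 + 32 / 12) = 6137 / 576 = 10.65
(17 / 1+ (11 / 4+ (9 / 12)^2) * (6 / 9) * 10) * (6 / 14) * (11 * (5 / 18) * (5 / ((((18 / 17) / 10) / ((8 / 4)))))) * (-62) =-48549875 / 162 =-299690.59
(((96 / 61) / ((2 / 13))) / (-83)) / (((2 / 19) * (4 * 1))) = -1482 / 5063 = -0.29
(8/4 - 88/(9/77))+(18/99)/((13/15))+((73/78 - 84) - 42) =-2254163/2574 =-875.74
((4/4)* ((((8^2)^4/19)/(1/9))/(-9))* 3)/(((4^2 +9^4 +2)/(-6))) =33554432/13889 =2415.90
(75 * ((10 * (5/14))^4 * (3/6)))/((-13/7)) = -29296875/8918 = -3285.14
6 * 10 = 60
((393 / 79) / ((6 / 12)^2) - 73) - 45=-7750 / 79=-98.10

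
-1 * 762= -762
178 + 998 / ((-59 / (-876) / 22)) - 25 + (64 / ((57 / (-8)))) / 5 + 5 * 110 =5493325697 / 16815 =326691.98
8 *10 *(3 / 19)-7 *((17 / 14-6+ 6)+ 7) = -1705 / 38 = -44.87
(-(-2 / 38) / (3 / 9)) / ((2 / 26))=39 / 19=2.05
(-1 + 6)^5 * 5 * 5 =78125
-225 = -225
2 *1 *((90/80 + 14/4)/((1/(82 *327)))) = 248029.50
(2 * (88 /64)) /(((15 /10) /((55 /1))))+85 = 185.83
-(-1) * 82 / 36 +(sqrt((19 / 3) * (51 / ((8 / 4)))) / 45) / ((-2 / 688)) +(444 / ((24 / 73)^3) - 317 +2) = 4677791 / 384 - 172 * sqrt(646) / 45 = 12084.60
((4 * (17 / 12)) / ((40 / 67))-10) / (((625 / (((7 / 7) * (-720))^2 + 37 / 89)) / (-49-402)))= 1269292531507 / 6675000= 190156.18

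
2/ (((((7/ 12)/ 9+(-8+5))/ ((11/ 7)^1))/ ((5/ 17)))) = -11880/ 37723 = -0.31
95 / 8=11.88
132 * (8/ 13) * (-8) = -8448/ 13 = -649.85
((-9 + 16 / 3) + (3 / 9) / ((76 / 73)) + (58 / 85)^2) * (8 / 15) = -9491366 / 6177375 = -1.54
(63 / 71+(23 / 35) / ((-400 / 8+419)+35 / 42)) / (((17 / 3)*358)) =14708079 / 33559512490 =0.00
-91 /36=-2.53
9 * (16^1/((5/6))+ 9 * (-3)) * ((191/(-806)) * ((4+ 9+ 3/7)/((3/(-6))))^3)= -17133286752/53165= -322266.28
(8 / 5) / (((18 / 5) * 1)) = 4 / 9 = 0.44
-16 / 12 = -4 / 3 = -1.33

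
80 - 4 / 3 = 236 / 3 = 78.67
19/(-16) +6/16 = -13/16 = -0.81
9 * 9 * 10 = 810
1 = 1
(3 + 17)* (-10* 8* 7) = -11200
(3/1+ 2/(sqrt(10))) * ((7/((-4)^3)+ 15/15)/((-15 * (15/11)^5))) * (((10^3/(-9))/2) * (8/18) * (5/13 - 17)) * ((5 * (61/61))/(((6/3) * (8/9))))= -3059969/70200 - 3059969 * sqrt(10)/1053000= -52.78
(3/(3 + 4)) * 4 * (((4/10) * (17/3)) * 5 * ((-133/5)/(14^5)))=-323/336140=-0.00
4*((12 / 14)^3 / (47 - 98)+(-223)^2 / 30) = 579935278 / 87465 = 6630.48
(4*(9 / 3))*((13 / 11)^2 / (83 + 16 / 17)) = 34476 / 172667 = 0.20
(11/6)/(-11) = -1/6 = -0.17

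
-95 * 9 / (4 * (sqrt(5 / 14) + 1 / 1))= -665 / 2 + 95 * sqrt(70) / 4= -133.79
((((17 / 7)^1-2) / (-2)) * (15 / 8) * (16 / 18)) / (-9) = 5 / 126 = 0.04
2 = 2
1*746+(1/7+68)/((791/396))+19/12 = 51939131/66444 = 781.70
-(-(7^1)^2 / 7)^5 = 16807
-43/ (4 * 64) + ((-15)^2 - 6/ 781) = 44950481/ 199936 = 224.82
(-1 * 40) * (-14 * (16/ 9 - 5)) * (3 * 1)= -16240/ 3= -5413.33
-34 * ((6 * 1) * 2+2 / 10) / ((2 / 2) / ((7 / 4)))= -7259 / 10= -725.90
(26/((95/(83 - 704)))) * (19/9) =-1794/5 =-358.80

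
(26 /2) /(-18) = -13 /18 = -0.72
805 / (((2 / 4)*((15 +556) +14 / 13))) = 20930 / 7437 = 2.81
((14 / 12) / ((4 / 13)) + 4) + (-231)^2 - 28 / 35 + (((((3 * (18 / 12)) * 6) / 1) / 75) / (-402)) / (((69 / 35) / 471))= 1973753891 / 36984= 53367.78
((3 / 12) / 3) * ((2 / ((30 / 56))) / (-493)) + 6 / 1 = 133096 / 22185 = 6.00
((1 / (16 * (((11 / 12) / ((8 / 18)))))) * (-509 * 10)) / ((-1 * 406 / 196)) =74.46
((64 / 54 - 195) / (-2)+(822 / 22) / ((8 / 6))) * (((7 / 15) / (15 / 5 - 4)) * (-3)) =1038919 / 5940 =174.90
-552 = -552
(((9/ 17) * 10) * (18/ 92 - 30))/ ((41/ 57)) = -219.36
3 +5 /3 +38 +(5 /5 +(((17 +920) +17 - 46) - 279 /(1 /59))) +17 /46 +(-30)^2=-2016037 /138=-14608.96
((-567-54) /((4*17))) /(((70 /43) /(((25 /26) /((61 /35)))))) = -667575 /215696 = -3.09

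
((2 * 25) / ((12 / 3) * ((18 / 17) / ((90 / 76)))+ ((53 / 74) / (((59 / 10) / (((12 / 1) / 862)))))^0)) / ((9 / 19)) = 80750 / 3501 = 23.06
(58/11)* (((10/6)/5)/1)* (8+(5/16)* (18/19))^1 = 36569/2508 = 14.58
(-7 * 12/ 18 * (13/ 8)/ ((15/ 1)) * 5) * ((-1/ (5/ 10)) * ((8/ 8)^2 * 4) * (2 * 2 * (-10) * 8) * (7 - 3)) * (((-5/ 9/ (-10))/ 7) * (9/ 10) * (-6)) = 3328/ 3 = 1109.33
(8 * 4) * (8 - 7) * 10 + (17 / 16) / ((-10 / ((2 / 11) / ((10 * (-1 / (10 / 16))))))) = 4505617 / 14080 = 320.00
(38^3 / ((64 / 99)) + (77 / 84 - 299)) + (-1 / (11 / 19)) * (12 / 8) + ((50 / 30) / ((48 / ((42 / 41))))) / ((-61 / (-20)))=18614924725 / 220088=84579.46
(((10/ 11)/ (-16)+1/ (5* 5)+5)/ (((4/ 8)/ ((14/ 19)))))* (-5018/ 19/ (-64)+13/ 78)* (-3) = -31629409/ 334400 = -94.59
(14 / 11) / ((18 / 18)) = 14 / 11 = 1.27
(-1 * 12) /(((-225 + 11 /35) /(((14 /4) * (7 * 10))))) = 25725 /1966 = 13.08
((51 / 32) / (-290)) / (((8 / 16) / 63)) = -3213 / 4640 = -0.69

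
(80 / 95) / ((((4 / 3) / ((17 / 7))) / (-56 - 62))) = -24072 / 133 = -180.99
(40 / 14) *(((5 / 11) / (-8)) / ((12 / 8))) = -25 / 231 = -0.11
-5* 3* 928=-13920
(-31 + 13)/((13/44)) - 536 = -7760/13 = -596.92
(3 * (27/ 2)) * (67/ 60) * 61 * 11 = 1213839/ 40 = 30345.98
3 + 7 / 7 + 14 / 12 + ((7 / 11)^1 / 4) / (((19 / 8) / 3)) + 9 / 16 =59491 / 10032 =5.93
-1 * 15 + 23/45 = -652/45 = -14.49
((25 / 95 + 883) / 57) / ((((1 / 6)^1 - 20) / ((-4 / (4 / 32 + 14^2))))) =358016 / 22467557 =0.02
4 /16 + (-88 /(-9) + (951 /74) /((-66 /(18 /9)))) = 141221 /14652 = 9.64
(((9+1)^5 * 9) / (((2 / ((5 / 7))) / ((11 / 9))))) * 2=5500000 / 7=785714.29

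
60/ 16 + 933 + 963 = 7599/ 4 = 1899.75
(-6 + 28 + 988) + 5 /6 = 6065 /6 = 1010.83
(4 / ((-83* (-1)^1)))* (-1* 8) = -32 / 83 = -0.39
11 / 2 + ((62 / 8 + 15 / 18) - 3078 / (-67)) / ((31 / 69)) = 1053945 / 8308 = 126.86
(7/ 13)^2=49/ 169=0.29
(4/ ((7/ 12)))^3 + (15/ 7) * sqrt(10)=15 * sqrt(10)/ 7 + 110592/ 343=329.20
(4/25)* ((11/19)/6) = 22/1425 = 0.02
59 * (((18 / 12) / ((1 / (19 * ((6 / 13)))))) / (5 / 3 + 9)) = 30267 / 416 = 72.76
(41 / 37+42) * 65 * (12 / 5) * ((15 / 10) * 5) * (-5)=-9330750 / 37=-252182.43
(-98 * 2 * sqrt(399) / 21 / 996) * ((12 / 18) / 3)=-14 * sqrt(399) / 6723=-0.04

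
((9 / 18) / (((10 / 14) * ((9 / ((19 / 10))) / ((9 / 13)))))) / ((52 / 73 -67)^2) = 708757 / 30440697300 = 0.00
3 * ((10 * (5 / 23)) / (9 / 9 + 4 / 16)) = 120 / 23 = 5.22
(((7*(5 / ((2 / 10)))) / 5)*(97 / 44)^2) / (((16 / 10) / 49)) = 80682175 / 15488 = 5209.33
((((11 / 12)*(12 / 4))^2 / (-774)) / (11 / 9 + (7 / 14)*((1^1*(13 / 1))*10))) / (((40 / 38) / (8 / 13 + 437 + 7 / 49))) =-22895741 / 373143680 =-0.06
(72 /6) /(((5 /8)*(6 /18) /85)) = 4896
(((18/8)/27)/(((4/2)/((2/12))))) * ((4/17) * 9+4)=13/306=0.04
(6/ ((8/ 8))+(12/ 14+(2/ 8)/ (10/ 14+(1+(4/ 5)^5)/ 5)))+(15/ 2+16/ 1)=91858425/ 3000704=30.61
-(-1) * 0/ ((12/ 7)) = 0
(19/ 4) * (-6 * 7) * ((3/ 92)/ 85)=-1197/ 15640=-0.08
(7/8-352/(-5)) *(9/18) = 2851/80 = 35.64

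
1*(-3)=-3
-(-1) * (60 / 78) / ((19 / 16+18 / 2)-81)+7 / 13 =7771 / 14729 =0.53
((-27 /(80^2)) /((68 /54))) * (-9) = 6561 /217600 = 0.03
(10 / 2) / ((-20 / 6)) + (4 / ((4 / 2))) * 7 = 25 / 2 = 12.50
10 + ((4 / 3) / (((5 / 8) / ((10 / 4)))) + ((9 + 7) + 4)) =35.33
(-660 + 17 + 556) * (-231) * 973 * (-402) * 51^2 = -20446099882362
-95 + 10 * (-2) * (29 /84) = -2140 /21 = -101.90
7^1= 7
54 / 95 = 0.57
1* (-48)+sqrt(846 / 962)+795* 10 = 3* sqrt(22607) / 481+7902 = 7902.94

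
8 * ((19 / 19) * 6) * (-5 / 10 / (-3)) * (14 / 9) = 112 / 9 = 12.44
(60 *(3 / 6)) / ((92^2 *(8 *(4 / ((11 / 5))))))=33 / 135424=0.00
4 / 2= 2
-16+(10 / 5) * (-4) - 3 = -27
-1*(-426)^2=-181476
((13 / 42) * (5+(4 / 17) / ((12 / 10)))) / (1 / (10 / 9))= 1.79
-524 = -524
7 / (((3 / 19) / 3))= 133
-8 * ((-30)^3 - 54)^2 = -5855351328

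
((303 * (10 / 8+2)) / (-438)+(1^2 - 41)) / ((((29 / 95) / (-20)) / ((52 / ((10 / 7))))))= 213298085 / 2117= 100754.88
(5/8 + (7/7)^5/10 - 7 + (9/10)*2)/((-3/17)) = 3043/120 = 25.36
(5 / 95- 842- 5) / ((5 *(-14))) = 8046 / 665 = 12.10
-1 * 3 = -3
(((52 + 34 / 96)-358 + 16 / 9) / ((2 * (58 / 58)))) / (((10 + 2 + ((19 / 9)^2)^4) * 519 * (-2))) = 69762791511 / 193761369528896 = 0.00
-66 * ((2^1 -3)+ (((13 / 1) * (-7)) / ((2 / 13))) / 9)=13211 / 3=4403.67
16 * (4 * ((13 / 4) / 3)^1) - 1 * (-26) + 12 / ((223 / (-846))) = 33322 / 669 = 49.81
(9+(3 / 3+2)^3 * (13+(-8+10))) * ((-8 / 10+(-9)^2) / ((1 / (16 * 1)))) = 2656224 / 5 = 531244.80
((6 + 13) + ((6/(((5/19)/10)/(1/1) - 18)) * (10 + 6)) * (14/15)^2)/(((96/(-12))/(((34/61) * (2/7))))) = -12493963/43746150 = -0.29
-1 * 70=-70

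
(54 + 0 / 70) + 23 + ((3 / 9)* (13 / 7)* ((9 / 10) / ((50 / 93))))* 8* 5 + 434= 96679 / 175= 552.45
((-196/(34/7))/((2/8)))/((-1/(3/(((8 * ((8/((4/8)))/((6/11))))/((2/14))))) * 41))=441/61336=0.01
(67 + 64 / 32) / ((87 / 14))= 322 / 29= 11.10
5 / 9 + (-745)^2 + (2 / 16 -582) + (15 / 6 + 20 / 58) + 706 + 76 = 555228.53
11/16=0.69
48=48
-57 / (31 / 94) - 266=-13604 / 31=-438.84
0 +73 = 73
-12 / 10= -1.20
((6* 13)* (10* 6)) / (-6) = -780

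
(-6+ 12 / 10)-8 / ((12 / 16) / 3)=-184 / 5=-36.80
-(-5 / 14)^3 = 125 / 2744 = 0.05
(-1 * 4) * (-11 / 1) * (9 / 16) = 99 / 4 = 24.75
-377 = -377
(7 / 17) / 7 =1 / 17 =0.06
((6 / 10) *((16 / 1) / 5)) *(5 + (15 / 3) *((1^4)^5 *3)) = 192 / 5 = 38.40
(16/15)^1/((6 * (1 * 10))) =0.02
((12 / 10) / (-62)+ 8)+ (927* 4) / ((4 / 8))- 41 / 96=110462477 / 14880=7423.55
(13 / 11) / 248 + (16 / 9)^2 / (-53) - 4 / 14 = -27920521 / 81979128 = -0.34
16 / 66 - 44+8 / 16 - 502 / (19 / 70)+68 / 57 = -790663 / 418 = -1891.54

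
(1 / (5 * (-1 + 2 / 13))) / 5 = -13 / 275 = -0.05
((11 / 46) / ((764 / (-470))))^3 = -17273551625 / 5425797533248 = -0.00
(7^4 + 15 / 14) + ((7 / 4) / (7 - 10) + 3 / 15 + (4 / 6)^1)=1008989 / 420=2402.35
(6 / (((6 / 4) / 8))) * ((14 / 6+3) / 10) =256 / 15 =17.07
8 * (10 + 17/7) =696/7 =99.43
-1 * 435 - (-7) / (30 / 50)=-1270 / 3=-423.33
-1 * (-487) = 487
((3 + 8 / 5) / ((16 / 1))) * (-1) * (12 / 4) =-69 / 80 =-0.86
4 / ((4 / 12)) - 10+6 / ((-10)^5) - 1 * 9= -350003 / 50000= -7.00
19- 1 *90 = -71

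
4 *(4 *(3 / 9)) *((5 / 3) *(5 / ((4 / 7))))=700 / 9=77.78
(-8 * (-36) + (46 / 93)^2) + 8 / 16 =4994705 / 17298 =288.74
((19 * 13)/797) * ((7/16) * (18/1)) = 15561/6376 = 2.44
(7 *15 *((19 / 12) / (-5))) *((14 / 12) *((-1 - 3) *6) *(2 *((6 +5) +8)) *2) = 70756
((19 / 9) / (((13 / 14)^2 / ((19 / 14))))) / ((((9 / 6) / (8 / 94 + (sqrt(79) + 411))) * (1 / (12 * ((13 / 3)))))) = 40432 * sqrt(79) / 351 + 781186672 / 16497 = 48377.10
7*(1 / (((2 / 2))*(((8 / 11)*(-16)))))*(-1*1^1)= 77 / 128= 0.60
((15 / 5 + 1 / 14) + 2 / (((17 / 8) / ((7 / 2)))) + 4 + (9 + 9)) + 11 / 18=31034 / 1071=28.98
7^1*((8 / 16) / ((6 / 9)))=21 / 4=5.25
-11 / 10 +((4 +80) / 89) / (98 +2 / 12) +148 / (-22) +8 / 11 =-3716851 / 524210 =-7.09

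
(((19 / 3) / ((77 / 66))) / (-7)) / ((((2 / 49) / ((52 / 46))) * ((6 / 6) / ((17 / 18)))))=-4199 / 207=-20.29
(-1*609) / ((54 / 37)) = -7511 / 18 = -417.28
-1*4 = -4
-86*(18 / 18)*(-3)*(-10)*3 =-7740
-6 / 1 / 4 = -3 / 2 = -1.50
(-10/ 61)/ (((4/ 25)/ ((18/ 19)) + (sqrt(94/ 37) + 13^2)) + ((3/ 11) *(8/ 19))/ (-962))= -865501752509286750/ 893057498269500500119 + 138275754581250 *sqrt(3478)/ 893057498269500500119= -0.00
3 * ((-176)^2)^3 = 89165584662528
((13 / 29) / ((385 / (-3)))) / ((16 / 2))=-0.00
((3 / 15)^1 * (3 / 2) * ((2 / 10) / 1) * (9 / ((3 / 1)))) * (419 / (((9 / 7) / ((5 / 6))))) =2933 / 60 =48.88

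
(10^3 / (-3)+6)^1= -982 / 3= -327.33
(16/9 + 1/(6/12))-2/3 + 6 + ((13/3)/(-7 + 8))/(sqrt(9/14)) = 13*sqrt(14)/9 + 82/9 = 14.52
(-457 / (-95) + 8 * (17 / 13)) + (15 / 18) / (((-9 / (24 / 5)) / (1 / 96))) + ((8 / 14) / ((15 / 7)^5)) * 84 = 16.33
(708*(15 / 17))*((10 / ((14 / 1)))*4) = 212400 / 119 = 1784.87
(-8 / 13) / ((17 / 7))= -0.25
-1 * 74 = -74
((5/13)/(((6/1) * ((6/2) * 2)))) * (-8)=-0.09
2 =2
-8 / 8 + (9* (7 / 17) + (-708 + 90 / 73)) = -873740 / 1241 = -704.06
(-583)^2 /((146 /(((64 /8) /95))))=1359556 /6935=196.04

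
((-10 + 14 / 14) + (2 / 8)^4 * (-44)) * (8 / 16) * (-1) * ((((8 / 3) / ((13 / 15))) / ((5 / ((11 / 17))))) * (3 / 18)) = 6457 / 21216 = 0.30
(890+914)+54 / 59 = 1804.92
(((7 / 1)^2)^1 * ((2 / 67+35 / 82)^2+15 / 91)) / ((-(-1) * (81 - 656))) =-7179290377 / 225625669100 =-0.03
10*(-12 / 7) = -120 / 7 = -17.14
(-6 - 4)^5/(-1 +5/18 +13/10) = -2250000/13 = -173076.92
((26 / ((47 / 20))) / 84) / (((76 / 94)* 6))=65 / 2394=0.03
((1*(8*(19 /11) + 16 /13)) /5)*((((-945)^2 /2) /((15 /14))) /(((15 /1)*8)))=7473627 /715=10452.63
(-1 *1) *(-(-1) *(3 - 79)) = 76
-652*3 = -1956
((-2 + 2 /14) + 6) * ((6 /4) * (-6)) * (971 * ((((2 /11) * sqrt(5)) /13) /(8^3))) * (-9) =2280879 * sqrt(5) /256256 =19.90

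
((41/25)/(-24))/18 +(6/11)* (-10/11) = -652961/1306800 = -0.50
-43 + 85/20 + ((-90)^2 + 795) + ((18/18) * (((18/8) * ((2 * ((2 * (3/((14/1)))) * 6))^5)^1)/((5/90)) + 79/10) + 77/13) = 675469456013/4369820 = 154576.04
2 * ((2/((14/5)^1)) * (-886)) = -8860/7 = -1265.71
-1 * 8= -8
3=3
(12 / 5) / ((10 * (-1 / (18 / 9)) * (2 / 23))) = -138 / 25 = -5.52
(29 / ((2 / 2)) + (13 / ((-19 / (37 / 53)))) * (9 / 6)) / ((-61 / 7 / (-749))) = 298657009 / 122854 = 2430.99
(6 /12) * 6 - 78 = -75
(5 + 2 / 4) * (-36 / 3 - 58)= -385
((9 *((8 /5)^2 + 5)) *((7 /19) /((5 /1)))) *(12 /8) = 7.52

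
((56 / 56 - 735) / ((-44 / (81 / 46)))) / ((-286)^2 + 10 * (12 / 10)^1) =29727 / 82789696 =0.00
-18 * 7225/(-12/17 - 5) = 2210850/97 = 22792.27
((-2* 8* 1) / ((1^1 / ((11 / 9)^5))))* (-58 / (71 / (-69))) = -3437472544 / 1397493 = -2459.74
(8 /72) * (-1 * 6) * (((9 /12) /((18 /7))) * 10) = -35 /18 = -1.94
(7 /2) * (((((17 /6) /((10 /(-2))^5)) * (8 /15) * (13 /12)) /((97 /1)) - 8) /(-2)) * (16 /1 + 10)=29791145111 /81843750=364.00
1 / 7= 0.14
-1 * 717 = -717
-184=-184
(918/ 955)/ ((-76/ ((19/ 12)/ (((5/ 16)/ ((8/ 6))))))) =-408/ 4775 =-0.09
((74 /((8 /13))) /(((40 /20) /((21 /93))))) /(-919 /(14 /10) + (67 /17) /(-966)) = -3949491 /190958884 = -0.02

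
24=24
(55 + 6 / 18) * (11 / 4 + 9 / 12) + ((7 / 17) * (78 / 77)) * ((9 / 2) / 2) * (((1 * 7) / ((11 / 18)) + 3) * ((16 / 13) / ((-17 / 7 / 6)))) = 15989645 / 104907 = 152.42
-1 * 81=-81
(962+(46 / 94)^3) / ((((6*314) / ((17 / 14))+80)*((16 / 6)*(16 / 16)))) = 5094384543 / 23037077824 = 0.22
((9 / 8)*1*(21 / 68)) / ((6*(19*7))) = 9 / 20672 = 0.00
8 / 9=0.89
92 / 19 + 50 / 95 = 102 / 19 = 5.37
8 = 8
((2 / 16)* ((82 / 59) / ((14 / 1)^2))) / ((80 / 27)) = 1107 / 3700480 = 0.00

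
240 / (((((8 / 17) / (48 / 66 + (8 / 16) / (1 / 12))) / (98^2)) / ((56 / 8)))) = 2537184720 / 11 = 230653156.36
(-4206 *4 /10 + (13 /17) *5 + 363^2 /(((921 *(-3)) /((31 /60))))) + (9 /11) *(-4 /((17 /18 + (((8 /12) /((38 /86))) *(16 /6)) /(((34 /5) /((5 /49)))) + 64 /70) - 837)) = -6978623546381105567 /4097329514586660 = -1703.21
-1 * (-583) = 583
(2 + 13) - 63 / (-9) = 22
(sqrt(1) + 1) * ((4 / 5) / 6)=4 / 15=0.27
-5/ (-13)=5/ 13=0.38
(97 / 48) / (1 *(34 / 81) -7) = -2619 / 8528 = -0.31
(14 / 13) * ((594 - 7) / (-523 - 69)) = -4109 / 3848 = -1.07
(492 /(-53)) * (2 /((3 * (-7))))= 328 /371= 0.88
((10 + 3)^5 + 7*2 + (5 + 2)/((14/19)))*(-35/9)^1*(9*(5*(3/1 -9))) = 389882325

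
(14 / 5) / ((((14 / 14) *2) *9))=7 / 45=0.16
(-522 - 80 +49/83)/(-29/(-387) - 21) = 19317879/672134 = 28.74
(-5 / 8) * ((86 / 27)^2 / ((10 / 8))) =-3698 / 729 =-5.07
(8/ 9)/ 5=8/ 45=0.18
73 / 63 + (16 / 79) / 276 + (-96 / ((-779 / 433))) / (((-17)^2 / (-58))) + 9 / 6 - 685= -35721122265565 / 51541941402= -693.05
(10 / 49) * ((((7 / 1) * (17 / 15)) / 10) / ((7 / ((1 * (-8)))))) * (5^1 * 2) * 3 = -5.55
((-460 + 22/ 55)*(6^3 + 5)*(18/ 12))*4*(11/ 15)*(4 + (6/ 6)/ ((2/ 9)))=-94969446/ 25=-3798777.84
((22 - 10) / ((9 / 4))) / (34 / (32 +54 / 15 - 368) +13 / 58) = 257056 / 5873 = 43.77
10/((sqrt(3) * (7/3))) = 10 * sqrt(3)/7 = 2.47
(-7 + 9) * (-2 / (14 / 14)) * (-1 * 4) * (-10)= -160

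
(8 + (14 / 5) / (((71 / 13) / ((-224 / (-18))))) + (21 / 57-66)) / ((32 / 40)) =-3111229 / 48564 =-64.06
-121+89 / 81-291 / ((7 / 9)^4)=-177967843 / 194481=-915.09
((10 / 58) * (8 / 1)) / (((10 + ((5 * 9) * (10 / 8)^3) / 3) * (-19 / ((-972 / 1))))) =497664 / 277153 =1.80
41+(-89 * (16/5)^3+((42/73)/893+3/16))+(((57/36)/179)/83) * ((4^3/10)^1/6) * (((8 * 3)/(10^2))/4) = -16707800922955439/5811077838000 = -2875.16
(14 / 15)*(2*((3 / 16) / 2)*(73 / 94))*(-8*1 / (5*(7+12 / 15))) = -511 / 18330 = -0.03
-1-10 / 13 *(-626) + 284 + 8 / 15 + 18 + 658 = 281009 / 195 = 1441.07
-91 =-91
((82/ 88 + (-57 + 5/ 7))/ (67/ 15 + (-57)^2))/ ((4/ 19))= -4858965/ 60124064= -0.08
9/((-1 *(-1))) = 9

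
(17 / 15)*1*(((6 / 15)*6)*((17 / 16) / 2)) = 289 / 200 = 1.44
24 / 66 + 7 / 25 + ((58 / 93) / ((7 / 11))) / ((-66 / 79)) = -284344 / 537075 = -0.53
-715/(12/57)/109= -13585/436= -31.16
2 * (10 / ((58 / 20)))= 200 / 29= 6.90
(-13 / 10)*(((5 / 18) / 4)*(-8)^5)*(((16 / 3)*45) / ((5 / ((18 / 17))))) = 2555904 / 17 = 150347.29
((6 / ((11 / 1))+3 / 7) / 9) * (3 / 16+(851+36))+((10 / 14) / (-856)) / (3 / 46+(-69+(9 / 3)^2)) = 11631976145 / 121146256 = 96.02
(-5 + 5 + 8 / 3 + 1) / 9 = 11 / 27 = 0.41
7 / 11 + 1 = 18 / 11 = 1.64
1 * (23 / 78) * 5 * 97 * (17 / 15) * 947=35916869 / 234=153490.89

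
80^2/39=6400/39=164.10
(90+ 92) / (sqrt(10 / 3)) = 91 * sqrt(30) / 5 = 99.69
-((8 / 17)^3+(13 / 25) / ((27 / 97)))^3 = -279840864763061501957 / 36471330829538296875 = -7.67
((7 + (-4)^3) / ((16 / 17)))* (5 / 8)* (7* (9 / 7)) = -43605 / 128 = -340.66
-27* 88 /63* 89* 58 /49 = -1362768 /343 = -3973.08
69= 69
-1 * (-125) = 125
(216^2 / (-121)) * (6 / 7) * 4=-1119744 / 847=-1322.01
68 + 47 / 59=4059 / 59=68.80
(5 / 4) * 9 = 45 / 4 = 11.25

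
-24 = -24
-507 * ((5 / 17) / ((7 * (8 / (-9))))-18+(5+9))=1953471 / 952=2051.97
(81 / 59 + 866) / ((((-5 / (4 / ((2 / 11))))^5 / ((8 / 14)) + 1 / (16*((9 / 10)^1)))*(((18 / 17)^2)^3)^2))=960369434354003594230585 / 150336884775805234272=6388.12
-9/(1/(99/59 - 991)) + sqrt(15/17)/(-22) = 525330/59 - sqrt(255)/374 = 8903.86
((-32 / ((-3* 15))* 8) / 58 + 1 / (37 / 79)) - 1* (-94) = 4646621 / 48285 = 96.23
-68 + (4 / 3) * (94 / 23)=-62.55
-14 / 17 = -0.82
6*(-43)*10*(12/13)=-30960/13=-2381.54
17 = 17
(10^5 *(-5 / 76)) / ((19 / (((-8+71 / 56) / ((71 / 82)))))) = 483031250 / 179417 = 2692.23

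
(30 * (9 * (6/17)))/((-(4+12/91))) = -36855/1598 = -23.06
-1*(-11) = 11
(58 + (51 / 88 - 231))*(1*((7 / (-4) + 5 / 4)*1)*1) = 15173 / 176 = 86.21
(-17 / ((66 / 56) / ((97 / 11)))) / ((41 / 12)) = -184688 / 4961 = -37.23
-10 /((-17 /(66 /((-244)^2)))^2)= -5445 /128046337568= -0.00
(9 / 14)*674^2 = 2044242 / 7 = 292034.57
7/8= 0.88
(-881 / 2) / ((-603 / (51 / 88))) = 14977 / 35376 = 0.42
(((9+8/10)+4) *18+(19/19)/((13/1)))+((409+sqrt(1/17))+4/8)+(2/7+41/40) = sqrt(17)/17+2399807/3640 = 659.53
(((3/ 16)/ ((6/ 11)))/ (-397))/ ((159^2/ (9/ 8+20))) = -1859/ 2569358592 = -0.00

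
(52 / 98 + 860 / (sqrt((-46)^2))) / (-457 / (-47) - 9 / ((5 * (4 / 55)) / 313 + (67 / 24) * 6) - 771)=-6526136167 / 258589029762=-0.03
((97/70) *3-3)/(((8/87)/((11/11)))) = 7047/560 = 12.58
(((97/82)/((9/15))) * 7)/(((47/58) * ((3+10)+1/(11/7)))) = 216601/173430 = 1.25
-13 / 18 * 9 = -13 / 2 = -6.50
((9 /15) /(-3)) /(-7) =1 /35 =0.03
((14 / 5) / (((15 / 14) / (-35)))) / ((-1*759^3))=1372 / 6558682185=0.00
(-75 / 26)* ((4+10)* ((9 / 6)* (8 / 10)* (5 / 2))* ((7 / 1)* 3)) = -33075 / 13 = -2544.23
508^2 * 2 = 516128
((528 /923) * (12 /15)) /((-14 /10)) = -2112 /6461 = -0.33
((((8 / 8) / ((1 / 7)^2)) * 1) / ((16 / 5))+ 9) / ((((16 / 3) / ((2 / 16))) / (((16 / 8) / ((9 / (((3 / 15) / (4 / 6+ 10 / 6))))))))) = 389 / 35840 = 0.01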